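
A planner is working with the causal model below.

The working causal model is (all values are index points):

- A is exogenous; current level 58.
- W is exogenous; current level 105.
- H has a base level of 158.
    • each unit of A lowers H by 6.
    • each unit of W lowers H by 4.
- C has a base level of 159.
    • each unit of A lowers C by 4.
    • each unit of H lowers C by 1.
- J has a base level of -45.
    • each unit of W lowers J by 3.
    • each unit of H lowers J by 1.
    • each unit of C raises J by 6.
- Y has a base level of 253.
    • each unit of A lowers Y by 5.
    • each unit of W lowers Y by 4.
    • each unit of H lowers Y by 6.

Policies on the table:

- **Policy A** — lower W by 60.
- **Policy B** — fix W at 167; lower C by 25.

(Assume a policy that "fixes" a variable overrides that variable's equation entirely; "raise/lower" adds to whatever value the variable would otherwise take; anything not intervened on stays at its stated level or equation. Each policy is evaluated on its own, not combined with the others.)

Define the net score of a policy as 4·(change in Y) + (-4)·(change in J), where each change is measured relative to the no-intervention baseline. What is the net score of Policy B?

Baseline:
  A = 58
  W = 105
  H = 158 − 6·58 − 4·105 = -610
  C = 159 − 4·58 − (-610) = 537
  J = -45 − 3·105 − (-610) + 6·537 = 3472
  Y = 253 − 5·58 − 4·105 − 6·(-610) = 3203
Policy B (W := 167, C − 25):
  A = 58
  W = 167
  H = 158 − 6·58 − 4·167 = -858
  C = 159 − 4·58 − (-858) (−25 from intervention) = 760
  J = -45 − 3·167 − (-858) + 6·760 = 4872
  Y = 253 − 5·58 − 4·167 − 6·(-858) = 4443
ΔY = 4443 − 3203 = 1240; ΔJ = 4872 − 3472 = 1400
Score = 4·1240 + (-4)·1400 = -640

-640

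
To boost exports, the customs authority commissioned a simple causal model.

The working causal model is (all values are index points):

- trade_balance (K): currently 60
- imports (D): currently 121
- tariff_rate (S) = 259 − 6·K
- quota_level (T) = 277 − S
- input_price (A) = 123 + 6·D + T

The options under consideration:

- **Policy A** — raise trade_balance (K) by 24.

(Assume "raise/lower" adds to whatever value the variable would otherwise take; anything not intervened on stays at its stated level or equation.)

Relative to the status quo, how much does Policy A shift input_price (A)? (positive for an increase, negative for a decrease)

144

Baseline:
  K = 60
  D = 121
  S = 259 − 6·60 = -101
  T = 277 − (-101) = 378
  A = 123 + 6·121 + 378 = 1227
Policy A (K + 24):
  K = 60 + 24 = 84
  D = 121
  S = 259 − 6·84 = -245
  T = 277 − (-245) = 522
  A = 123 + 6·121 + 522 = 1371
Change in A: 1371 − 1227 = 144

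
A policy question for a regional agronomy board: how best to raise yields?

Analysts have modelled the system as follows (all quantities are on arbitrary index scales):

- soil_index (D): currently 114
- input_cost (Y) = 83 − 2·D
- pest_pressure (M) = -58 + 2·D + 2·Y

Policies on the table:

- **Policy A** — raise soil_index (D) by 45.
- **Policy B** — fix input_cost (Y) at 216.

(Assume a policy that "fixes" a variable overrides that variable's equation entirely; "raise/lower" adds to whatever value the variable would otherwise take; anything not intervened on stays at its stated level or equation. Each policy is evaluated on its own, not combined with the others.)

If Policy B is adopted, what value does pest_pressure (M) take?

Policy B (Y := 216):
  D = 114
  Y = 216
  M = -58 + 2·114 + 2·216 = 602

602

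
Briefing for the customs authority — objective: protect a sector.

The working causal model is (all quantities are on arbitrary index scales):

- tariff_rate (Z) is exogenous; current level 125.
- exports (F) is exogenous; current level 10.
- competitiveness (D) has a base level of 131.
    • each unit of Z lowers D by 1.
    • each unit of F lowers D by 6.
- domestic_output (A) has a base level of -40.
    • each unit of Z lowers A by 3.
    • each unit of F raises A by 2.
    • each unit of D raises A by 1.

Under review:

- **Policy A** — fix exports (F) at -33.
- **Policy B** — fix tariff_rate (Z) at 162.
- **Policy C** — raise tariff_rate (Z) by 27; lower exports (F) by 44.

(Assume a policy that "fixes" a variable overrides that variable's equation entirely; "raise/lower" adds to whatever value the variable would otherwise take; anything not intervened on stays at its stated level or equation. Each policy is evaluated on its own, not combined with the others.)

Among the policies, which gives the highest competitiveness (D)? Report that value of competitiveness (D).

204

Policy A (F := -33):
  Z = 125
  F = -33
  D = 131 − 125 − 6·(-33) = 204
Policy B (Z := 162):
  Z = 162
  F = 10
  D = 131 − 162 − 6·10 = -91
Policy C (Z + 27, F − 44):
  Z = 125 + 27 = 152
  F = 10 − 44 = -34
  D = 131 − 152 − 6·(-34) = 183
Comparing — Policy A: D=204, Policy B: D=-91, Policy C: D=183. Highest is 204 (Policy A).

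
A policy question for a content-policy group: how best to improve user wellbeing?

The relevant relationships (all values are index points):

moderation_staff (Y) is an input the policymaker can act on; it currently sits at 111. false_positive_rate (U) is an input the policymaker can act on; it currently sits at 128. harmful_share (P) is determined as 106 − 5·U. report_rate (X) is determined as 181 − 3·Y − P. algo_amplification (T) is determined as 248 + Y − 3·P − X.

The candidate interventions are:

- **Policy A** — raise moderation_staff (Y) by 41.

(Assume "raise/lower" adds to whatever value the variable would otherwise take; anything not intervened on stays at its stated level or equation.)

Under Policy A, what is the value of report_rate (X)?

Policy A (Y + 41):
  Y = 111 + 41 = 152
  U = 128
  P = 106 − 5·128 = -534
  X = 181 − 3·152 − (-534) = 259

259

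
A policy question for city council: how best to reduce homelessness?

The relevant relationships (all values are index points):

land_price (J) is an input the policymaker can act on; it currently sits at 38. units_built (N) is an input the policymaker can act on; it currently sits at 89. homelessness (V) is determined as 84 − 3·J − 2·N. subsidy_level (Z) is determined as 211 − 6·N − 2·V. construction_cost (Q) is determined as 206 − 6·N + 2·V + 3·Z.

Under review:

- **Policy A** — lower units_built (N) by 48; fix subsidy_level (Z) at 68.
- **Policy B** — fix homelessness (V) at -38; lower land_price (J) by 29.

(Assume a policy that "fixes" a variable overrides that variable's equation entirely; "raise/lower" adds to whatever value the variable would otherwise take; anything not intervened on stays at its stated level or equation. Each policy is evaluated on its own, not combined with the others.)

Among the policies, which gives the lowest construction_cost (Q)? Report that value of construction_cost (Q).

Policy A (N − 48, Z := 68):
  J = 38
  N = 89 − 48 = 41
  V = 84 − 3·38 − 2·41 = -112
  Z = 68
  Q = 206 − 6·41 + 2·(-112) + 3·68 = -60
Policy B (V := -38, J − 29):
  J = 38 − 29 = 9
  N = 89
  V = -38
  Z = 211 − 6·89 − 2·(-38) = -247
  Q = 206 − 6·89 + 2·(-38) + 3·(-247) = -1145
Comparing — Policy A: Q=-60, Policy B: Q=-1145. Lowest is -1145 (Policy B).

-1145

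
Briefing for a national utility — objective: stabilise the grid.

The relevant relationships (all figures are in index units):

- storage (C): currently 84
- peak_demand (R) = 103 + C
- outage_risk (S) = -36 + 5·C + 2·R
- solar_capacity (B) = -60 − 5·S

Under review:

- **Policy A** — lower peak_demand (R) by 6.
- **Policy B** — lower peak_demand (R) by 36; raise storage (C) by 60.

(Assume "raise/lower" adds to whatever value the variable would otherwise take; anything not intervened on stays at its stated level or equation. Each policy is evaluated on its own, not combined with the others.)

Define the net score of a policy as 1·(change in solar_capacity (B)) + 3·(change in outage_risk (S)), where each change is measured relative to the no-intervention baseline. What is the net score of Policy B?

Baseline:
  C = 84
  R = 103 + 84 = 187
  S = -36 + 5·84 + 2·187 = 758
  B = -60 − 5·758 = -3850
Policy B (R − 36, C + 60):
  C = 84 + 60 = 144
  R = 103 + 144 (−36 from intervention) = 211
  S = -36 + 5·144 + 2·211 = 1106
  B = -60 − 5·1106 = -5590
ΔB = -5590 − (-3850) = -1740; ΔS = 1106 − 758 = 348
Score = 1·(-1740) + 3·348 = -696

-696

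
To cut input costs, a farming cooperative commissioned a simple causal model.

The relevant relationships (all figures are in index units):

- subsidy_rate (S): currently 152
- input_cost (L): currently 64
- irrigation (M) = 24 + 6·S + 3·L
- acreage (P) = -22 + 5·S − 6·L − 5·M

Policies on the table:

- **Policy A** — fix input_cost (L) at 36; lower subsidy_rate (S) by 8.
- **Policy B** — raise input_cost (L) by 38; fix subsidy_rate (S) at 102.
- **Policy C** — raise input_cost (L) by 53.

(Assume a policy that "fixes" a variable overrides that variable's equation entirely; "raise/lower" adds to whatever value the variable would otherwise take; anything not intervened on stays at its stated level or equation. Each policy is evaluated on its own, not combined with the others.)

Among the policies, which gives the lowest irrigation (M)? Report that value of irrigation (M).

942

Policy A (L := 36, S − 8):
  S = 152 − 8 = 144
  L = 36
  M = 24 + 6·144 + 3·36 = 996
Policy B (L + 38, S := 102):
  S = 102
  L = 64 + 38 = 102
  M = 24 + 6·102 + 3·102 = 942
Policy C (L + 53):
  S = 152
  L = 64 + 53 = 117
  M = 24 + 6·152 + 3·117 = 1287
Comparing — Policy A: M=996, Policy B: M=942, Policy C: M=1287. Lowest is 942 (Policy B).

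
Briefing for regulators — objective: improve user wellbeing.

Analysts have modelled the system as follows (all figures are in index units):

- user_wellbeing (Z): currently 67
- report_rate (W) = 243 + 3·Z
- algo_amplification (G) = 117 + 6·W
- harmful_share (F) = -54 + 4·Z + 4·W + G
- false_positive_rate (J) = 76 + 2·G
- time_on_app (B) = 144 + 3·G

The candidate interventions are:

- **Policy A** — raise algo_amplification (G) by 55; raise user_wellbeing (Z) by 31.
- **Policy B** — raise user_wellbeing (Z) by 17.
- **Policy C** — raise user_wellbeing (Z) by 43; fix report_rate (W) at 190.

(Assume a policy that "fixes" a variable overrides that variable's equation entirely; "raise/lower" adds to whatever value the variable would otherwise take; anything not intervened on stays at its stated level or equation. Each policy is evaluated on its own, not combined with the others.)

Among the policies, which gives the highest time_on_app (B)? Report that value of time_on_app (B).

10326

Policy A (G + 55, Z + 31):
  Z = 67 + 31 = 98
  W = 243 + 3·98 = 537
  G = 117 + 6·537 (+55 from intervention) = 3394
  B = 144 + 3·3394 = 10326
Policy B (Z + 17):
  Z = 67 + 17 = 84
  W = 243 + 3·84 = 495
  G = 117 + 6·495 = 3087
  B = 144 + 3·3087 = 9405
Policy C (Z + 43, W := 190):
  Z = 67 + 43 = 110
  W = 190
  G = 117 + 6·190 = 1257
  B = 144 + 3·1257 = 3915
Comparing — Policy A: B=10326, Policy B: B=9405, Policy C: B=3915. Highest is 10326 (Policy A).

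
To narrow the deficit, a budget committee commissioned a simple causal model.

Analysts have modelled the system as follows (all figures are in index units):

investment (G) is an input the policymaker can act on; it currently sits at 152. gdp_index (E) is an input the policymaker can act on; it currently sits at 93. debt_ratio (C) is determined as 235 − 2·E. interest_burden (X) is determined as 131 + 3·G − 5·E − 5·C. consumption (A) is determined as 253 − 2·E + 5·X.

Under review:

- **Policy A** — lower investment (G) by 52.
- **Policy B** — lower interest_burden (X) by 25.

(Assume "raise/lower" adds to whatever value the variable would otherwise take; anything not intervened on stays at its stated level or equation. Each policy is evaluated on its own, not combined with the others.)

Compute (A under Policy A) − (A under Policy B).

Policy A (G − 52):
  G = 152 − 52 = 100
  E = 93
  C = 235 − 2·93 = 49
  X = 131 + 3·100 − 5·93 − 5·49 = -279
  A = 253 − 2·93 + 5·(-279) = -1328
Policy B (X − 25):
  G = 152
  E = 93
  C = 235 − 2·93 = 49
  X = 131 + 3·152 − 5·93 − 5·49 (−25 from intervention) = -148
  A = 253 − 2·93 + 5·(-148) = -673
A: -1328 − (-673) = -655

-655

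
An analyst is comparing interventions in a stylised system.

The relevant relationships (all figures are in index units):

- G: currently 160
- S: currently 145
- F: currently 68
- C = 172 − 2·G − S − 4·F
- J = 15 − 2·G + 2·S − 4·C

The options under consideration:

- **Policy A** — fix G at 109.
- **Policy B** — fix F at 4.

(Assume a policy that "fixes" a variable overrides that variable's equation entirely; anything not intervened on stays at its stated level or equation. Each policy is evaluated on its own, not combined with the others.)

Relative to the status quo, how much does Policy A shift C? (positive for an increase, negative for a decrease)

102

Baseline:
  G = 160
  S = 145
  F = 68
  C = 172 − 2·160 − 145 − 4·68 = -565
Policy A (G := 109):
  G = 109
  S = 145
  F = 68
  C = 172 − 2·109 − 145 − 4·68 = -463
Change in C: -463 − (-565) = 102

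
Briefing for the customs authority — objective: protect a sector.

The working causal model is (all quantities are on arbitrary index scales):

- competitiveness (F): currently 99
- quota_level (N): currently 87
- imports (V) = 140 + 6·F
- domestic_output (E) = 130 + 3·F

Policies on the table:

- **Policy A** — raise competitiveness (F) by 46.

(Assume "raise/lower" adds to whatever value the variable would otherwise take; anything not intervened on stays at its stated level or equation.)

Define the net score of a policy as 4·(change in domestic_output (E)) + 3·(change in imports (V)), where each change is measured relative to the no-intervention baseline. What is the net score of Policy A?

1380

Baseline:
  F = 99
  V = 140 + 6·99 = 734
  E = 130 + 3·99 = 427
Policy A (F + 46):
  F = 99 + 46 = 145
  V = 140 + 6·145 = 1010
  E = 130 + 3·145 = 565
ΔE = 565 − 427 = 138; ΔV = 1010 − 734 = 276
Score = 4·138 + 3·276 = 1380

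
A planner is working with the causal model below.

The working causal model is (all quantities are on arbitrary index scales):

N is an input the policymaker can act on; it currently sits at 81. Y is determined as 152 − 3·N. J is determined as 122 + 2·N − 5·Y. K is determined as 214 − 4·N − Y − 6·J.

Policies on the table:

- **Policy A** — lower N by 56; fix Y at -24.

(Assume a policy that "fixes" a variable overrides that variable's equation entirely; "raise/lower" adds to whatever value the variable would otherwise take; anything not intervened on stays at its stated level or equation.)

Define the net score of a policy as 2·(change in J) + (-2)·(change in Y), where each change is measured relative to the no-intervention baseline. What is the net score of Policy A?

Baseline:
  N = 81
  Y = 152 − 3·81 = -91
  J = 122 + 2·81 − 5·(-91) = 739
Policy A (N − 56, Y := -24):
  N = 81 − 56 = 25
  Y = -24
  J = 122 + 2·25 − 5·(-24) = 292
ΔJ = 292 − 739 = -447; ΔY = -24 − (-91) = 67
Score = 2·(-447) + (-2)·67 = -1028

-1028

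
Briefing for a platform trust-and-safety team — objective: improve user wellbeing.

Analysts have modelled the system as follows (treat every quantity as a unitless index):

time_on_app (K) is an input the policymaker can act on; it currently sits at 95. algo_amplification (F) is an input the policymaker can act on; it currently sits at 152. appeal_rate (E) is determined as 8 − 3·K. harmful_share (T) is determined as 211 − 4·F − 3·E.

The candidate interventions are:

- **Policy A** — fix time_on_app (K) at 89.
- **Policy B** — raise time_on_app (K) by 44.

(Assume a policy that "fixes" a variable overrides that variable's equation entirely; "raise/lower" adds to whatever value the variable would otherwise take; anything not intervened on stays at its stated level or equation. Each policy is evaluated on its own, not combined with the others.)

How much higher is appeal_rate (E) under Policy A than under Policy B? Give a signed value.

150

Policy A (K := 89):
  K = 89
  E = 8 − 3·89 = -259
Policy B (K + 44):
  K = 95 + 44 = 139
  E = 8 − 3·139 = -409
E: -259 − (-409) = 150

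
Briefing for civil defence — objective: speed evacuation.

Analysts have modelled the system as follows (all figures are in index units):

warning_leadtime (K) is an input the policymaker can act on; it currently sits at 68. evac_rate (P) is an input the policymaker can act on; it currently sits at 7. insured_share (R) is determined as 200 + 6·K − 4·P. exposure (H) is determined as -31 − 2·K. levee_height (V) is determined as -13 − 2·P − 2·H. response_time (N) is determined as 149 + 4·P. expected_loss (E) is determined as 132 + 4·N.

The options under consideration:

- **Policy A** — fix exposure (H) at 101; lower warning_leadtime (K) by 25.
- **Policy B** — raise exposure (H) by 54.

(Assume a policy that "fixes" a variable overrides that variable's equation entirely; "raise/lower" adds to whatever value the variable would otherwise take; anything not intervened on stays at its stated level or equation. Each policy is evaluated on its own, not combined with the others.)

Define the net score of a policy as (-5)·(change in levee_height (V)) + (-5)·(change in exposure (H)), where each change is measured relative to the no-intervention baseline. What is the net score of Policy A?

1340

Baseline:
  K = 68
  P = 7
  H = -31 − 2·68 = -167
  V = -13 − 2·7 − 2·(-167) = 307
Policy A (H := 101, K − 25):
  K = 68 − 25 = 43
  P = 7
  H = 101
  V = -13 − 2·7 − 2·101 = -229
ΔV = -229 − 307 = -536; ΔH = 101 − (-167) = 268
Score = (-5)·(-536) + (-5)·268 = 1340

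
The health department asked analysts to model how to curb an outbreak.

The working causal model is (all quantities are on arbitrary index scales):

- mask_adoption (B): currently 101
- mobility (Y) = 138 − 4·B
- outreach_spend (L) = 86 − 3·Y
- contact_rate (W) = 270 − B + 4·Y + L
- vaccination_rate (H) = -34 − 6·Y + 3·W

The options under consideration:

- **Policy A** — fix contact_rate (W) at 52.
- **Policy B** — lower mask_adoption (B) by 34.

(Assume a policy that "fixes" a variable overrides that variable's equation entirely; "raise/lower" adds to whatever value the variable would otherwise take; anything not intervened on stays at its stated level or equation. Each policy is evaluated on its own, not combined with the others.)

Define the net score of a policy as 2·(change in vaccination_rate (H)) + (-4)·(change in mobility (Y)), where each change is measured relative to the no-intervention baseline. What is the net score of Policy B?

-1156

Baseline:
  B = 101
  Y = 138 − 4·101 = -266
  L = 86 − 3·(-266) = 884
  W = 270 − 101 + 4·(-266) + 884 = -11
  H = -34 − 6·(-266) + 3·(-11) = 1529
Policy B (B − 34):
  B = 101 − 34 = 67
  Y = 138 − 4·67 = -130
  L = 86 − 3·(-130) = 476
  W = 270 − 67 + 4·(-130) + 476 = 159
  H = -34 − 6·(-130) + 3·159 = 1223
ΔH = 1223 − 1529 = -306; ΔY = -130 − (-266) = 136
Score = 2·(-306) + (-4)·136 = -1156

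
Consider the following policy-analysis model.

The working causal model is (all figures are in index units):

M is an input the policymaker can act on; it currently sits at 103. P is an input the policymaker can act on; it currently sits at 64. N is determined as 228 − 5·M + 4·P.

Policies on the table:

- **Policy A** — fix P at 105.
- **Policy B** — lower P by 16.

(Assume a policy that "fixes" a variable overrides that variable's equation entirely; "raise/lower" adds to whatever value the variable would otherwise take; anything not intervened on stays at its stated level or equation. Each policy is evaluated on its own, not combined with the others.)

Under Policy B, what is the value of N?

-95

Policy B (P − 16):
  M = 103
  P = 64 − 16 = 48
  N = 228 − 5·103 + 4·48 = -95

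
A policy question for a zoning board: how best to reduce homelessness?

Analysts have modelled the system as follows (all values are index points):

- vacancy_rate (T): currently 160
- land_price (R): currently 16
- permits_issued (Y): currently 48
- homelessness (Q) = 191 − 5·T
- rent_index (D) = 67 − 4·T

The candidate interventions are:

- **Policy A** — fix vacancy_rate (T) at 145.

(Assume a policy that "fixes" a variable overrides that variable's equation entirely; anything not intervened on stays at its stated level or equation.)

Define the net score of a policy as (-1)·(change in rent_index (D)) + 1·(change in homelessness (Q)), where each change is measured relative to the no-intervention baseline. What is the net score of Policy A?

15

Baseline:
  T = 160
  Q = 191 − 5·160 = -609
  D = 67 − 4·160 = -573
Policy A (T := 145):
  T = 145
  Q = 191 − 5·145 = -534
  D = 67 − 4·145 = -513
ΔD = -513 − (-573) = 60; ΔQ = -534 − (-609) = 75
Score = (-1)·60 + 1·75 = 15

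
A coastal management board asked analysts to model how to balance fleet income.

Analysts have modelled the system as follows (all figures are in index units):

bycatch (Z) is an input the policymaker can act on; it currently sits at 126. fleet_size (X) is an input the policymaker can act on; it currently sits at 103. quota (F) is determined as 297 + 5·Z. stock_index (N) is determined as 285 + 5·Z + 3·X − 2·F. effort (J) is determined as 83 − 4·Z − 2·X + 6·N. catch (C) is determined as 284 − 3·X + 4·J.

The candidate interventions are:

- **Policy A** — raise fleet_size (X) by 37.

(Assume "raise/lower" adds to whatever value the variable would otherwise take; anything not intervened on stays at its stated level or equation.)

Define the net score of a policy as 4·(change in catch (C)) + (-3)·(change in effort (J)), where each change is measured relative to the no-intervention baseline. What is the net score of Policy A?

Baseline:
  Z = 126
  X = 103
  F = 297 + 5·126 = 927
  N = 285 + 5·126 + 3·103 − 2·927 = -630
  J = 83 − 4·126 − 2·103 + 6·(-630) = -4407
  C = 284 − 3·103 + 4·(-4407) = -17653
Policy A (X + 37):
  Z = 126
  X = 103 + 37 = 140
  F = 297 + 5·126 = 927
  N = 285 + 5·126 + 3·140 − 2·927 = -519
  J = 83 − 4·126 − 2·140 + 6·(-519) = -3815
  C = 284 − 3·140 + 4·(-3815) = -15396
ΔC = -15396 − (-17653) = 2257; ΔJ = -3815 − (-4407) = 592
Score = 4·2257 + (-3)·592 = 7252

7252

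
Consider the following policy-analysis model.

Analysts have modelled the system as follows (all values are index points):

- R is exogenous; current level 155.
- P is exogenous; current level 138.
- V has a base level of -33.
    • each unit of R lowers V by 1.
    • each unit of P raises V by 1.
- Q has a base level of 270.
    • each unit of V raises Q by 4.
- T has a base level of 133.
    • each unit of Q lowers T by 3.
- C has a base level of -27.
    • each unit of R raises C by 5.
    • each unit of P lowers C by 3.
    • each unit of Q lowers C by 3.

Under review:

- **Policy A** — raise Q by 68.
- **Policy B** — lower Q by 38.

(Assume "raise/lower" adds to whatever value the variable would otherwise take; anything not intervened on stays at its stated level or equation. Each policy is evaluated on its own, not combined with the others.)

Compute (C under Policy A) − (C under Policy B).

-318

Policy A (Q + 68):
  R = 155
  P = 138
  V = -33 − 155 + 138 = -50
  Q = 270 + 4·(-50) (+68 from intervention) = 138
  C = -27 + 5·155 − 3·138 − 3·138 = -80
Policy B (Q − 38):
  R = 155
  P = 138
  V = -33 − 155 + 138 = -50
  Q = 270 + 4·(-50) (−38 from intervention) = 32
  C = -27 + 5·155 − 3·138 − 3·32 = 238
C: -80 − 238 = -318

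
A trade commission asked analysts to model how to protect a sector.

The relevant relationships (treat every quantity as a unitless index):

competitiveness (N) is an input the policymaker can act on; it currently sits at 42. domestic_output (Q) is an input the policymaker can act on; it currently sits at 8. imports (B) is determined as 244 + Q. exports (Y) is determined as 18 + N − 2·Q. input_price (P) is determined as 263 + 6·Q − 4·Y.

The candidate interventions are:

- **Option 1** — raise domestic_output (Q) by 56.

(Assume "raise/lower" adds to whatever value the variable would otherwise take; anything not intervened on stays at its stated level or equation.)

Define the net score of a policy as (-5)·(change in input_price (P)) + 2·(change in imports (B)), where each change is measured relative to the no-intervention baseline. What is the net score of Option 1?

-3808

Baseline:
  N = 42
  Q = 8
  B = 244 + 8 = 252
  Y = 18 + 42 − 2·8 = 44
  P = 263 + 6·8 − 4·44 = 135
Option 1 (Q + 56):
  N = 42
  Q = 8 + 56 = 64
  B = 244 + 64 = 308
  Y = 18 + 42 − 2·64 = -68
  P = 263 + 6·64 − 4·(-68) = 919
ΔP = 919 − 135 = 784; ΔB = 308 − 252 = 56
Score = (-5)·784 + 2·56 = -3808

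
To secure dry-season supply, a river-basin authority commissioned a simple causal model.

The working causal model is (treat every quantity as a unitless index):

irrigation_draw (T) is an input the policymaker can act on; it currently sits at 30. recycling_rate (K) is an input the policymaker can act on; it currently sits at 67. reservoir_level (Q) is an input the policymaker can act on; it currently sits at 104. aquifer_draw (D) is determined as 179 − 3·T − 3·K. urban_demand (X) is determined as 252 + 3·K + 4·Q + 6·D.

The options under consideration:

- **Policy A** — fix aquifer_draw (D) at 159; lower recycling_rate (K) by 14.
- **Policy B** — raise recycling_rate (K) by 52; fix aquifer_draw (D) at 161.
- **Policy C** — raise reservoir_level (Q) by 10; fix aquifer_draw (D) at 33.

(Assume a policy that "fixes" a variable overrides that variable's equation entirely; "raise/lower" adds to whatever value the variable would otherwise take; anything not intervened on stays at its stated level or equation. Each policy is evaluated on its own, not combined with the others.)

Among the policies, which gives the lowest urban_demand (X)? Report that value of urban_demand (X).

1107

Policy A (D := 159, K − 14):
  T = 30
  K = 67 − 14 = 53
  Q = 104
  D = 159
  X = 252 + 3·53 + 4·104 + 6·159 = 1781
Policy B (K + 52, D := 161):
  T = 30
  K = 67 + 52 = 119
  Q = 104
  D = 161
  X = 252 + 3·119 + 4·104 + 6·161 = 1991
Policy C (Q + 10, D := 33):
  T = 30
  K = 67
  Q = 104 + 10 = 114
  D = 33
  X = 252 + 3·67 + 4·114 + 6·33 = 1107
Comparing — Policy A: X=1781, Policy B: X=1991, Policy C: X=1107. Lowest is 1107 (Policy C).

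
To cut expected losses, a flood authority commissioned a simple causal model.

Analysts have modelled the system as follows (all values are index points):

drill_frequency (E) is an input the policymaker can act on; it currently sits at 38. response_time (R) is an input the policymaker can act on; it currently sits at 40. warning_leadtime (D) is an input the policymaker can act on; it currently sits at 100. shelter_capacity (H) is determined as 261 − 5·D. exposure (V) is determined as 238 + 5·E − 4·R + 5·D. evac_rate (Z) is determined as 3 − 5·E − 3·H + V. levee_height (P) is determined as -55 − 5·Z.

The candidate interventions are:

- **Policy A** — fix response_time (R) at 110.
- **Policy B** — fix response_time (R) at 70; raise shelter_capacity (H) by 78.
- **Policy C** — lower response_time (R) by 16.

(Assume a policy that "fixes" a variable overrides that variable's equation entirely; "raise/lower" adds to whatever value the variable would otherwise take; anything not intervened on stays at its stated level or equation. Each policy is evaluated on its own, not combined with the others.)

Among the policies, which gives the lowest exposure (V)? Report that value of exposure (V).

Policy A (R := 110):
  E = 38
  R = 110
  D = 100
  V = 238 + 5·38 − 4·110 + 5·100 = 488
Policy B (R := 70, H + 78):
  E = 38
  R = 70
  D = 100
  V = 238 + 5·38 − 4·70 + 5·100 = 648
Policy C (R − 16):
  E = 38
  R = 40 − 16 = 24
  D = 100
  V = 238 + 5·38 − 4·24 + 5·100 = 832
Comparing — Policy A: V=488, Policy B: V=648, Policy C: V=832. Lowest is 488 (Policy A).

488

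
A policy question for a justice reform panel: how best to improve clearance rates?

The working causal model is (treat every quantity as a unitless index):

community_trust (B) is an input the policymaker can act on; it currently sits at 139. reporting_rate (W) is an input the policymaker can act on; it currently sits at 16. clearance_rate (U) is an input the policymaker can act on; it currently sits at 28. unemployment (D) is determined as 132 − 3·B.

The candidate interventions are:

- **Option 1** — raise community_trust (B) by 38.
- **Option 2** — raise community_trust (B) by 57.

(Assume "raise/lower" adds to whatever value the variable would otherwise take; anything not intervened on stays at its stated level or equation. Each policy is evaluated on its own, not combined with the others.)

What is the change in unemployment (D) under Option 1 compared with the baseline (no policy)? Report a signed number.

-114

Baseline:
  B = 139
  D = 132 − 3·139 = -285
Option 1 (B + 38):
  B = 139 + 38 = 177
  D = 132 − 3·177 = -399
Change in D: -399 − (-285) = -114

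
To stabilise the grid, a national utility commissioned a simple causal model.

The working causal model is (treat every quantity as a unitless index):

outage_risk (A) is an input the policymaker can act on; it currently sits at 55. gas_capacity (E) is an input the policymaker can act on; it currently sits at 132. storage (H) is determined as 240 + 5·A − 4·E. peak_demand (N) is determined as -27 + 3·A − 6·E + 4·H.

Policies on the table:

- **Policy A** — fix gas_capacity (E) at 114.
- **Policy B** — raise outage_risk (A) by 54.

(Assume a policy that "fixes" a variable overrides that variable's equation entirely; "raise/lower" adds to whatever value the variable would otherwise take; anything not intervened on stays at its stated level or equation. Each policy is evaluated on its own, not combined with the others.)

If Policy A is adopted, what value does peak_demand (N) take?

Policy A (E := 114):
  A = 55
  E = 114
  H = 240 + 5·55 − 4·114 = 59
  N = -27 + 3·55 − 6·114 + 4·59 = -310

-310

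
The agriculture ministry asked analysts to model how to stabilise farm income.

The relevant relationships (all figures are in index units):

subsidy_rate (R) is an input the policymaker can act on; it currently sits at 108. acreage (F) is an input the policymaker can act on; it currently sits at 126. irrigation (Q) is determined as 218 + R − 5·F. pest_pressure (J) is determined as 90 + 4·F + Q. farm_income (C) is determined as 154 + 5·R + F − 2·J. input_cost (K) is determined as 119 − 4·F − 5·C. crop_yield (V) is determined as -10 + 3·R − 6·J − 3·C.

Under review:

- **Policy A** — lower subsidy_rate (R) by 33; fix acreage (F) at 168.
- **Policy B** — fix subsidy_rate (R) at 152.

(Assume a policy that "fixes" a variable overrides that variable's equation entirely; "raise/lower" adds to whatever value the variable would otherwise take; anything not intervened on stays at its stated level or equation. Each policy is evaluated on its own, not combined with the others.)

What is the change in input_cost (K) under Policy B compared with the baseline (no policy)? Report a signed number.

-660

Baseline:
  R = 108
  F = 126
  Q = 218 + 108 − 5·126 = -304
  J = 90 + 4·126 + (-304) = 290
  C = 154 + 5·108 + 126 − 2·290 = 240
  K = 119 − 4·126 − 5·240 = -1585
Policy B (R := 152):
  R = 152
  F = 126
  Q = 218 + 152 − 5·126 = -260
  J = 90 + 4·126 + (-260) = 334
  C = 154 + 5·152 + 126 − 2·334 = 372
  K = 119 − 4·126 − 5·372 = -2245
Change in K: -2245 − (-1585) = -660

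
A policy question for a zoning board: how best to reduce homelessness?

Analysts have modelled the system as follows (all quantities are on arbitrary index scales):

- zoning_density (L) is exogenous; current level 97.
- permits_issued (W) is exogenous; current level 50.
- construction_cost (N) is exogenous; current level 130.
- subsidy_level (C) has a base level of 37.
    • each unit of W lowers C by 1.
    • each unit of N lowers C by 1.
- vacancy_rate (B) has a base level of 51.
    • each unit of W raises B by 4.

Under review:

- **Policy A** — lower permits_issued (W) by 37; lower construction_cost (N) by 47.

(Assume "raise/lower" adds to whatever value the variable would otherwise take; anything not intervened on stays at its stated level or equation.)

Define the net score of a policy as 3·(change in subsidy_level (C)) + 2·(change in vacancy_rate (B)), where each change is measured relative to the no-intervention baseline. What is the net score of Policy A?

Baseline:
  W = 50
  N = 130
  C = 37 − 50 − 130 = -143
  B = 51 + 4·50 = 251
Policy A (W − 37, N − 47):
  W = 50 − 37 = 13
  N = 130 − 47 = 83
  C = 37 − 13 − 83 = -59
  B = 51 + 4·13 = 103
ΔC = -59 − (-143) = 84; ΔB = 103 − 251 = -148
Score = 3·84 + 2·(-148) = -44

-44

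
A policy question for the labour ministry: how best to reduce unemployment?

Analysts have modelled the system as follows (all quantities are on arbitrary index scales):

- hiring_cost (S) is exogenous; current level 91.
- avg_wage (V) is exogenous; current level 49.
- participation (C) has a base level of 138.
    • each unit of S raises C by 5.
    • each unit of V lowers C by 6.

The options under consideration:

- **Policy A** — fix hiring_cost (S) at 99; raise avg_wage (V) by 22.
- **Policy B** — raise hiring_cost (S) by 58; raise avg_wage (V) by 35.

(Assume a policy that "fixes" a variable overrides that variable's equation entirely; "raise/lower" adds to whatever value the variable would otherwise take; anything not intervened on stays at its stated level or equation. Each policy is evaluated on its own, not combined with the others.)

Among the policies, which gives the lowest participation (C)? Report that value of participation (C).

Policy A (S := 99, V + 22):
  S = 99
  V = 49 + 22 = 71
  C = 138 + 5·99 − 6·71 = 207
Policy B (S + 58, V + 35):
  S = 91 + 58 = 149
  V = 49 + 35 = 84
  C = 138 + 5·149 − 6·84 = 379
Comparing — Policy A: C=207, Policy B: C=379. Lowest is 207 (Policy A).

207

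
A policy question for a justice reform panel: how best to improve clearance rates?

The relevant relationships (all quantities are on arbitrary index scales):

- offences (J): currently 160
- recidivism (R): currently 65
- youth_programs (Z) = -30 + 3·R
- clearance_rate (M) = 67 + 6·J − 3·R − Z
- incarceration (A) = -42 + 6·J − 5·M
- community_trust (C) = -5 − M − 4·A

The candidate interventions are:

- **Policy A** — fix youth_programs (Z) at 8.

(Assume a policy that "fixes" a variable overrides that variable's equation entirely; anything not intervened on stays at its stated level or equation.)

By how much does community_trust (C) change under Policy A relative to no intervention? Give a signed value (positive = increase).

Baseline:
  J = 160
  R = 65
  Z = -30 + 3·65 = 165
  M = 67 + 6·160 − 3·65 − 165 = 667
  A = -42 + 6·160 − 5·667 = -2417
  C = -5 − 667 − 4·(-2417) = 8996
Policy A (Z := 8):
  J = 160
  R = 65
  Z = 8
  M = 67 + 6·160 − 3·65 − 8 = 824
  A = -42 + 6·160 − 5·824 = -3202
  C = -5 − 824 − 4·(-3202) = 11979
Change in C: 11979 − 8996 = 2983

2983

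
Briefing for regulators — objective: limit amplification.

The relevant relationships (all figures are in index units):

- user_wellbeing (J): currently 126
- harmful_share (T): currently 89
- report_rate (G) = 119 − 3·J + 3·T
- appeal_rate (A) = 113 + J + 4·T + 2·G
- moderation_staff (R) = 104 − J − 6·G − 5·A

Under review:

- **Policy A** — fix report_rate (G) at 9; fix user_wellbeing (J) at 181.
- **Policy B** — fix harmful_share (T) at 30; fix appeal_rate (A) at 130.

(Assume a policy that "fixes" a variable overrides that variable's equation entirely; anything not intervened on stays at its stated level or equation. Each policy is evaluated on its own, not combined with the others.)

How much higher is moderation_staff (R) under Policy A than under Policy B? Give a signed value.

-3813

Policy A (G := 9, J := 181):
  J = 181
  T = 89
  G = 9
  A = 113 + 181 + 4·89 + 2·9 = 668
  R = 104 − 181 − 6·9 − 5·668 = -3471
Policy B (T := 30, A := 130):
  J = 126
  T = 30
  G = 119 − 3·126 + 3·30 = -169
  A = 130
  R = 104 − 126 − 6·(-169) − 5·130 = 342
R: -3471 − 342 = -3813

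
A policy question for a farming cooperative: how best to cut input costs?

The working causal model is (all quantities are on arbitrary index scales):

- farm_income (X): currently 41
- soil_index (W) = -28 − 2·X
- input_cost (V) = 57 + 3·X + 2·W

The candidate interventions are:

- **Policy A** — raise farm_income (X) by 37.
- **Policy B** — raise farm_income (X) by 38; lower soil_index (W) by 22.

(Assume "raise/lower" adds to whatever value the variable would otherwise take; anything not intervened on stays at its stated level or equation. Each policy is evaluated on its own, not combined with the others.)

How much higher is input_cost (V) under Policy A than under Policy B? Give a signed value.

45

Policy A (X + 37):
  X = 41 + 37 = 78
  W = -28 − 2·78 = -184
  V = 57 + 3·78 + 2·(-184) = -77
Policy B (X + 38, W − 22):
  X = 41 + 38 = 79
  W = -28 − 2·79 (−22 from intervention) = -208
  V = 57 + 3·79 + 2·(-208) = -122
V: -77 − (-122) = 45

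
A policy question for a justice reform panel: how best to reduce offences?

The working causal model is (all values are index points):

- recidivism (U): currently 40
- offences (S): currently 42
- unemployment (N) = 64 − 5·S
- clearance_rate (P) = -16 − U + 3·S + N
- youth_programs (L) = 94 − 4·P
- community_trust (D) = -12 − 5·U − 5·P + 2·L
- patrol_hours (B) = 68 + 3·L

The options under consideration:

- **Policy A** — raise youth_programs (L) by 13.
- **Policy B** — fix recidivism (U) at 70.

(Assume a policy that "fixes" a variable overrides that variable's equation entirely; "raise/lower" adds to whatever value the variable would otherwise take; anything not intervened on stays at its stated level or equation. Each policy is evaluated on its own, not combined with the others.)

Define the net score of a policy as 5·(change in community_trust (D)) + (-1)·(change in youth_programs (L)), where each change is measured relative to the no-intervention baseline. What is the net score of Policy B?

1080

Baseline:
  U = 40
  S = 42
  N = 64 − 5·42 = -146
  P = -16 − 40 + 3·42 + (-146) = -76
  L = 94 − 4·(-76) = 398
  D = -12 − 5·40 − 5·(-76) + 2·398 = 964
Policy B (U := 70):
  U = 70
  S = 42
  N = 64 − 5·42 = -146
  P = -16 − 70 + 3·42 + (-146) = -106
  L = 94 − 4·(-106) = 518
  D = -12 − 5·70 − 5·(-106) + 2·518 = 1204
ΔD = 1204 − 964 = 240; ΔL = 518 − 398 = 120
Score = 5·240 + (-1)·120 = 1080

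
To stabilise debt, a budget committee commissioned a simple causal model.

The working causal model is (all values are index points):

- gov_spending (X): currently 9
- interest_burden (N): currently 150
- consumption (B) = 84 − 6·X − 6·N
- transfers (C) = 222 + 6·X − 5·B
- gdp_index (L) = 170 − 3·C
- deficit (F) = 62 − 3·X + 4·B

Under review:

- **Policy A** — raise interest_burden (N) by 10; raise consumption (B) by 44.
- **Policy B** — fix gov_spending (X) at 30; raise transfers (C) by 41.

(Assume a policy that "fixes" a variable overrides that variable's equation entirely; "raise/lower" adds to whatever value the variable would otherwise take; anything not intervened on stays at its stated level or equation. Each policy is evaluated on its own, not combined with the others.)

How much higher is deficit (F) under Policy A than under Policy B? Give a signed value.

503

Policy A (N + 10, B + 44):
  X = 9
  N = 150 + 10 = 160
  B = 84 − 6·9 − 6·160 (+44 from intervention) = -886
  F = 62 − 3·9 + 4·(-886) = -3509
Policy B (X := 30, C + 41):
  X = 30
  N = 150
  B = 84 − 6·30 − 6·150 = -996
  F = 62 − 3·30 + 4·(-996) = -4012
F: -3509 − (-4012) = 503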